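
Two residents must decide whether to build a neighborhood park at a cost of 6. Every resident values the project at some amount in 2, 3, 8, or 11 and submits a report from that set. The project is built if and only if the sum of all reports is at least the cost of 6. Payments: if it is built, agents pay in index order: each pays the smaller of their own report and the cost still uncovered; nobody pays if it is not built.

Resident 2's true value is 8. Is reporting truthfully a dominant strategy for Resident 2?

Check each profile of the others' reports and compare truth against every alternative report.
Others report (8): truth gives 8, best alternative gives 8.
Others report (11): truth gives 8, best alternative gives 8.
Others report (3): truth gives 5, best alternative gives 5.
Others report (2): truth gives 4, best alternative gives 4.
In every case the truthful report is at least as good as any alternative, so it is a dominant strategy.

Yes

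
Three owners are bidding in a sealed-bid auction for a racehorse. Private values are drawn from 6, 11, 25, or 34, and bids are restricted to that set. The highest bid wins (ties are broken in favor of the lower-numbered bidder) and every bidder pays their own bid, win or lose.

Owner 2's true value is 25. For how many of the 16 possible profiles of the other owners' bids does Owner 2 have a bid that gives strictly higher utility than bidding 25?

12

Others bid (6, 6): truth gives 0; bid 11 gives 14 > 0. Violating.
Others bid (6, 11): truth gives 0; bid 11 gives 14 > 0. Violating.
Others bid (6, 34): truth gives -25; bid 6 gives -6 > -25. Violating.
Others bid (11, 34): truth gives -25; bid 6 gives -6 > -25. Violating.
Others bid (6, 25): truth gives 0; no alternative beats it.
Others bid (11, 6): truth gives 0; no alternative beats it.
(Checking all 16 profiles: 12 have a profitable deviation, 4 do not.)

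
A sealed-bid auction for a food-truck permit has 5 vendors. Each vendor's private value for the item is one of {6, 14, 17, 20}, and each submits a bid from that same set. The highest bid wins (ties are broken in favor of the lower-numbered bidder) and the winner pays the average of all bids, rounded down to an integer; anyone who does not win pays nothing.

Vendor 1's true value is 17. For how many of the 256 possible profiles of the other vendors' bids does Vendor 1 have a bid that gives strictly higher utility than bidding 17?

Others bid (6, 6, 6, 6): truth gives 9; bid 6 gives 11 > 9. Violating.
Others bid (6, 6, 6, 20): truth gives 0; bid 20 gives 6 > 0. Violating.
Others bid (6, 6, 14, 14): truth gives 6; bid 14 gives 7 > 6. Violating.
Others bid (6, 6, 14, 20): truth gives 0; bid 20 gives 4 > 0. Violating.
Others bid (6, 6, 6, 14): truth gives 8; no alternative beats it.
Others bid (6, 6, 6, 17): truth gives 7; no alternative beats it.
(Checking all 256 profiles: 121 have a profitable deviation, 135 do not.)

121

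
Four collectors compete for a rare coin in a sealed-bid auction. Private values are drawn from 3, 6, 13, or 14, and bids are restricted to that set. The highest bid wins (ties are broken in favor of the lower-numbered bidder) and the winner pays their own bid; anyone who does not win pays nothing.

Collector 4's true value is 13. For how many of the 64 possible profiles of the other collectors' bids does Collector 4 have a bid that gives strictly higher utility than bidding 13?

Others bid (3, 3, 3): truth gives 0; bid 6 gives 7 > 0. Violating.
Others bid (3, 3, 6): truth gives 0; no alternative beats it.
Others bid (3, 3, 13): truth gives 0; no alternative beats it.
(Checking all 64 profiles: 1 has a profitable deviation, 63 do not.)

1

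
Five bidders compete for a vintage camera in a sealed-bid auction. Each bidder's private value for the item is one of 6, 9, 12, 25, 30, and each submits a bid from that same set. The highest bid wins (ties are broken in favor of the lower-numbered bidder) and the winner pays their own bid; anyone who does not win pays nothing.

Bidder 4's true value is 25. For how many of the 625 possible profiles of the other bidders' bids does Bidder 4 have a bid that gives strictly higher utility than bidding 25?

24

Others bid (6, 6, 6, 6): truth gives 0; bid 9 gives 16 > 0. Violating.
Others bid (6, 6, 6, 9): truth gives 0; bid 9 gives 16 > 0. Violating.
Others bid (6, 6, 6, 12): truth gives 0; bid 12 gives 13 > 0. Violating.
Others bid (6, 6, 9, 6): truth gives 0; bid 12 gives 13 > 0. Violating.
Others bid (6, 6, 6, 25): truth gives 0; no alternative beats it.
Others bid (6, 6, 6, 30): truth gives 0; no alternative beats it.
(Checking all 625 profiles: 24 have a profitable deviation, 601 do not.)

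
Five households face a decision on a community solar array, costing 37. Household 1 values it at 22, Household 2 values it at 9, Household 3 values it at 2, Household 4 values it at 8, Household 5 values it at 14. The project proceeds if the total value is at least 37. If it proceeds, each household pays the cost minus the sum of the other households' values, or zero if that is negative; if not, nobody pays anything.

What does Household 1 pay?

4

Total value 55 ≥ cost 37, so the project is built.
The other households' values sum to 33.
Cost minus that sum is 37 - 33 = 4.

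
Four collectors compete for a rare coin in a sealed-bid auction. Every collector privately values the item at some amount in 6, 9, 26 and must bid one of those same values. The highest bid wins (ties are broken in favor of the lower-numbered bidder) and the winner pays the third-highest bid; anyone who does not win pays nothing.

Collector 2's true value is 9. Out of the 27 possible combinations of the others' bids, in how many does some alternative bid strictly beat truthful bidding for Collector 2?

3

Others bid (6, 6, 26): truth gives 0; bid 26 gives 3 > 0. Violating.
Others bid (6, 26, 6): truth gives 0; bid 26 gives 3 > 0. Violating.
Others bid (9, 6, 6): truth gives 0; bid 26 gives 3 > 0. Violating.
Others bid (6, 6, 6): truth gives 3; no alternative beats it.
Others bid (6, 6, 9): truth gives 3; no alternative beats it.
(Checking all 27 profiles: 3 have a profitable deviation, 24 do not.)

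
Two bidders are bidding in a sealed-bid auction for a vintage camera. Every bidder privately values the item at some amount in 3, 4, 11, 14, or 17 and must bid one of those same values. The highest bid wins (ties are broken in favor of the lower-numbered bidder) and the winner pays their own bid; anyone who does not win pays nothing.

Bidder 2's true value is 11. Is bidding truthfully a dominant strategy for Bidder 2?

No

Consider the case where Bidder 1 bids 3.
Truthful bid 11: wins, pays 11, utility 11 - 11 = 0.
Bid 4 instead: wins, pays 4, utility 11 - 4 = 7.
Since 7 > 0, bidding 4 is strictly better here, so truthful bidding is not dominant.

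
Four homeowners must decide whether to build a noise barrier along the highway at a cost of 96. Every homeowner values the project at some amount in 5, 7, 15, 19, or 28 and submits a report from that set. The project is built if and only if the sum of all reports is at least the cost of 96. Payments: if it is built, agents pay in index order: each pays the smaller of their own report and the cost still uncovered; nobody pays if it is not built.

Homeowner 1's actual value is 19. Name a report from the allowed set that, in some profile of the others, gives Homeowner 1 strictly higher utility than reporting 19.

15

Suppose Homeowner 2 reports 28, Homeowner 3 reports 28 and Homeowner 4 reports 28.
Report 19: project built, pays 19, utility 19 - 19 = 0.
Report 15: project built, pays 15, utility 19 - 15 = 4.
So reporting 15 beats truth here (4 > 0).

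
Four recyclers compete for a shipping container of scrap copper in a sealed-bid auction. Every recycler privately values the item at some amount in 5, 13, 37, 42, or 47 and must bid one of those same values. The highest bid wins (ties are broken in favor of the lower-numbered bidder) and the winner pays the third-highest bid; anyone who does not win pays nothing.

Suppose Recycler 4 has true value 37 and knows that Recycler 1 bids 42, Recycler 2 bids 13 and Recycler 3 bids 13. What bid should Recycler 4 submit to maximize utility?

Bid 5: loses, pays 0, utility 0.
Bid 13: loses, pays 0, utility 0.
Bid 37: loses, pays 0, utility 0.
Bid 42: loses, pays 0, utility 0.
Bid 47: wins, pays 13, utility 37 - 13 = 24.
The best choice is 47 with utility 24.

47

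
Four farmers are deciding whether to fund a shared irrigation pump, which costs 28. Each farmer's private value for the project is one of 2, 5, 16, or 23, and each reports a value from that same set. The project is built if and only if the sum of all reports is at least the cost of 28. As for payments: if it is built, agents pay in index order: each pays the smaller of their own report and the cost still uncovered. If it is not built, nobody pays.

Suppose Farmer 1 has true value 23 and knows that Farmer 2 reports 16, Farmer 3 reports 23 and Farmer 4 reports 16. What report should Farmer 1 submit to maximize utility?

Report 2: project built, pays 2, utility 23 - 2 = 21.
Report 5: project built, pays 5, utility 23 - 5 = 18.
Report 16: project built, pays 16, utility 23 - 16 = 7.
Report 23: project built, pays 23, utility 23 - 23 = 0.
The best choice is 2 with utility 21.

2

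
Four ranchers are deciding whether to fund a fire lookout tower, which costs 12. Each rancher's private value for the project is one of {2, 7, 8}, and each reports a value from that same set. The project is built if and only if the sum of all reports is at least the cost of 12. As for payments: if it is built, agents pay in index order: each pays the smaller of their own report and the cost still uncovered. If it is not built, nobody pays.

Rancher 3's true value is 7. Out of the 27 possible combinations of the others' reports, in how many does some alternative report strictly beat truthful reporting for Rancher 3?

8

Others report (2, 2, 7): truth gives 0; report 2 gives 5 > 0. Violating.
Others report (2, 2, 8): truth gives 0; report 2 gives 5 > 0. Violating.
Others report (2, 7, 2): truth gives 4; report 2 gives 5 > 4. Violating.
Others report (2, 7, 7): truth gives 4; report 2 gives 5 > 4. Violating.
Others report (2, 2, 2): truth gives 0; no alternative beats it.
Others report (2, 8, 2): truth gives 5; no alternative beats it.
(Checking all 27 profiles: 8 have a profitable deviation, 19 do not.)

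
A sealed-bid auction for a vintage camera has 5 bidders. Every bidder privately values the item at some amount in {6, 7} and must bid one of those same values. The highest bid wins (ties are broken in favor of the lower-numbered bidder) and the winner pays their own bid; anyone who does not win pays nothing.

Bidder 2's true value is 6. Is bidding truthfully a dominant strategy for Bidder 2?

Yes

Check each profile of the others' bids and compare truth against every alternative bid.
Others bid (6, 6, 6, 6): truth gives 0, best alternative gives -1.
Others bid (6, 6, 6, 7): truth gives 0, best alternative gives -1.
Others bid (6, 6, 7, 6): truth gives 0, best alternative gives -1.
Others bid (6, 6, 7, 7): truth gives 0, best alternative gives -1.
Others bid (6, 7, 6, 6): truth gives 0, best alternative gives -1.
Others bid (6, 7, 6, 7): truth gives 0, best alternative gives -1.
(Remaining 10 profiles checked similarly; truth is weakly best in each.)
In every case the truthful bid is at least as good as any alternative, so it is a dominant strategy.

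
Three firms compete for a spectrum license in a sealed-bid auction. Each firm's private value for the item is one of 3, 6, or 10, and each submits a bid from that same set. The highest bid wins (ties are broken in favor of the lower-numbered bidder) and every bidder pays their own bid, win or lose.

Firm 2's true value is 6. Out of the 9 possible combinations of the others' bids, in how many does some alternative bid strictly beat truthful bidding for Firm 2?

Others bid (3, 10): truth gives -6; bid 3 gives -3 > -6. Violating.
Others bid (6, 3): truth gives -6; bid 3 gives -3 > -6. Violating.
Others bid (6, 6): truth gives -6; bid 3 gives -3 > -6. Violating.
Others bid (6, 10): truth gives -6; bid 3 gives -3 > -6. Violating.
Others bid (3, 3): truth gives 0; no alternative beats it.
Others bid (3, 6): truth gives 0; no alternative beats it.
(Checking all 9 profiles: 7 have a profitable deviation, 2 do not.)

7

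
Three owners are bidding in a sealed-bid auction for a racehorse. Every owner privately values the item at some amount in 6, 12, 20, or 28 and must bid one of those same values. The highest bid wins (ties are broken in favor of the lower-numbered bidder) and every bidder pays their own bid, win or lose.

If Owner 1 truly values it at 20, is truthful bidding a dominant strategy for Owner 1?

Consider the case where Owner 2 bids 6 and Owner 3 bids 6.
Truthful bid 20: wins, pays 20, utility 20 - 20 = 0.
Bid 6 instead: wins, pays 6, utility 20 - 6 = 14.
Since 14 > 0, bidding 6 is strictly better here, so truthful bidding is not dominant.

No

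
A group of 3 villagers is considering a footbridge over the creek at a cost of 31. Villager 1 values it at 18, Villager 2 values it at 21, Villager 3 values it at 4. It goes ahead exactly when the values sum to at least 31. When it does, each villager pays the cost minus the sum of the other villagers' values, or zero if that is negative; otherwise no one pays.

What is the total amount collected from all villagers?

Total value 43 ≥ cost 31, so it is built.
Villager 1: others sum to 25; max(0, 31 - 25) = 6.
Villager 2: others sum to 22; max(0, 31 - 22) = 9.
Villager 3: others sum to 39; max(0, 31 - 39) = 0.
Total collected = 6 + 9 + 0 = 15.

15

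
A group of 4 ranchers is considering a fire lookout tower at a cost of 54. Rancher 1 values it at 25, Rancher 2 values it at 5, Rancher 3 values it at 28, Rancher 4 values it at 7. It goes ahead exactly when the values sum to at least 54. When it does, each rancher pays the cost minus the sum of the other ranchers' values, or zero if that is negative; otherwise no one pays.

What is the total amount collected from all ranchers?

31

Total value 65 ≥ cost 54, so it is built.
Rancher 1: others sum to 40; max(0, 54 - 40) = 14.
Rancher 2: others sum to 60; max(0, 54 - 60) = 0.
Rancher 3: others sum to 37; max(0, 54 - 37) = 17.
Rancher 4: others sum to 58; max(0, 54 - 58) = 0.
Total collected = 14 + 0 + 17 + 0 = 31.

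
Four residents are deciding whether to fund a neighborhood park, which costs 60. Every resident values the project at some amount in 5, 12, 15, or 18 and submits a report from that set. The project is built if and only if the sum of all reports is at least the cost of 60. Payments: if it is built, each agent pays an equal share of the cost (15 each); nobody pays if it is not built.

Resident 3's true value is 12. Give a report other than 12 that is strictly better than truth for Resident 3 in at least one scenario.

5

Suppose Resident 1 reports 12, Resident 2 reports 18 and Resident 4 reports 18.
Report 12: project built, pays 15, utility 12 - 15 = -3.
Report 5: project not built, utility 0.
So reporting 5 beats truth here (0 > -3).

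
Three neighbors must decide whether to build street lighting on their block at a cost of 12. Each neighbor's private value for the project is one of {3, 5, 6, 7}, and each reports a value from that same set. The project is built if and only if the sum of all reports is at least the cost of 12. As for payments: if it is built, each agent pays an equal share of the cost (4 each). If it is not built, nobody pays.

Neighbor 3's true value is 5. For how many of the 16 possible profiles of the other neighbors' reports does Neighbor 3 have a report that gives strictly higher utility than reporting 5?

1

Others report (3, 3): truth gives 0; report 6 gives 1 > 0. Violating.
Others report (3, 5): truth gives 1; no alternative beats it.
Others report (3, 6): truth gives 1; no alternative beats it.
(Checking all 16 profiles: 1 has a profitable deviation, 15 do not.)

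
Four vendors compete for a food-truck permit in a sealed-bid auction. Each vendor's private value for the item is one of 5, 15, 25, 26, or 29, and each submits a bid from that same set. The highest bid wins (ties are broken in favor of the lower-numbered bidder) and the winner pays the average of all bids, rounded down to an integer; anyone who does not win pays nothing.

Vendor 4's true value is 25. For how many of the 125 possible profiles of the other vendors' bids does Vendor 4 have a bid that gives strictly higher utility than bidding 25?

Others bid (5, 5, 5): truth gives 15; bid 15 gives 18 > 15. Violating.
Others bid (5, 5, 25): truth gives 0; bid 26 gives 10 > 0. Violating.
Others bid (5, 5, 26): truth gives 0; bid 29 gives 9 > 0. Violating.
Others bid (5, 15, 25): truth gives 0; bid 26 gives 8 > 0. Violating.
Others bid (5, 5, 15): truth gives 13; no alternative beats it.
Others bid (5, 5, 29): truth gives 0; no alternative beats it.
(Checking all 125 profiles: 49 have a profitable deviation, 76 do not.)

49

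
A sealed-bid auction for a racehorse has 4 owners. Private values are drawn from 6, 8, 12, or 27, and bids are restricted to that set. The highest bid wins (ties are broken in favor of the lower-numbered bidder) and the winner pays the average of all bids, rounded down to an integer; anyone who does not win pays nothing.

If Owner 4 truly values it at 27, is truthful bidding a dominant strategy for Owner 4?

Consider the case where Owner 1 bids 6, Owner 2 bids 6 and Owner 3 bids 6.
Truthful bid 27: wins, pays 11, utility 27 - 11 = 16.
Bid 8 instead: wins, pays 6, utility 27 - 6 = 21.
Since 21 > 16, bidding 8 is strictly better here, so truthful bidding is not dominant.

No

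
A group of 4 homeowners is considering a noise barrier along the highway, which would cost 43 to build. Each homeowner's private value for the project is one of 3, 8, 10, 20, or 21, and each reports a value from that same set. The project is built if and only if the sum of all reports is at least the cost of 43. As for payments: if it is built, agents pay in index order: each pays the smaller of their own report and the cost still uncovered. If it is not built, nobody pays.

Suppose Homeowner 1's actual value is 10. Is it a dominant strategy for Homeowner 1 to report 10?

No

Consider the case where Homeowner 2 reports 3, Homeowner 3 reports 20 and Homeowner 4 reports 20.
Truthful report 10: project built, pays 10, utility 10 - 10 = 0.
Report 3 instead: project built, pays 3, utility 10 - 3 = 7.
Since 7 > 0, reporting 3 is strictly better here, so truthful reporting is not dominant.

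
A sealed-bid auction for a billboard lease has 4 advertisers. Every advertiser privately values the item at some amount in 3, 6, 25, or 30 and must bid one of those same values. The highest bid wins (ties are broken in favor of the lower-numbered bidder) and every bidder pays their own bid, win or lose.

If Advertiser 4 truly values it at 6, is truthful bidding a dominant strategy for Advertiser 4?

Consider the case where Advertiser 1 bids 3, Advertiser 2 bids 3 and Advertiser 3 bids 6.
Truthful bid 6: loses but pays 6, utility -6.
Bid 3 instead: loses but pays 3, utility -3.
Since -3 > -6, bidding 3 is strictly better here, so truthful bidding is not dominant.

No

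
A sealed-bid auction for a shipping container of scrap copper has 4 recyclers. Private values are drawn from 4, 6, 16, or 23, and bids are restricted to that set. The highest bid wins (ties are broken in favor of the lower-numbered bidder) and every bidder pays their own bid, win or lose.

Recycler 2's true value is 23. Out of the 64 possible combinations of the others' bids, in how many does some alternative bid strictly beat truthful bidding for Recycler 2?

34

Others bid (4, 4, 4): truth gives 0; bid 6 gives 17 > 0. Violating.
Others bid (4, 4, 6): truth gives 0; bid 6 gives 17 > 0. Violating.
Others bid (4, 4, 16): truth gives 0; bid 16 gives 7 > 0. Violating.
Others bid (4, 6, 4): truth gives 0; bid 6 gives 17 > 0. Violating.
Others bid (4, 4, 23): truth gives 0; no alternative beats it.
Others bid (4, 6, 23): truth gives 0; no alternative beats it.
(Checking all 64 profiles: 34 have a profitable deviation, 30 do not.)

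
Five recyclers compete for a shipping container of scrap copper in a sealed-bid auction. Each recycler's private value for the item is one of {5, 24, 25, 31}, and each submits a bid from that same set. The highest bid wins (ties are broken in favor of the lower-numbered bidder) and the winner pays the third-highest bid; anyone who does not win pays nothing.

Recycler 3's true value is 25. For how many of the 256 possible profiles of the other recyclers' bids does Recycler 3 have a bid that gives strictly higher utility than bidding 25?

32

Others bid (5, 5, 5, 31): truth gives 0; bid 31 gives 20 > 0. Violating.
Others bid (5, 5, 24, 31): truth gives 0; bid 31 gives 1 > 0. Violating.
Others bid (5, 5, 31, 5): truth gives 0; bid 31 gives 20 > 0. Violating.
Others bid (5, 5, 31, 24): truth gives 0; bid 31 gives 1 > 0. Violating.
Others bid (5, 5, 5, 5): truth gives 20; no alternative beats it.
Others bid (5, 5, 5, 24): truth gives 20; no alternative beats it.
(Checking all 256 profiles: 32 have a profitable deviation, 224 do not.)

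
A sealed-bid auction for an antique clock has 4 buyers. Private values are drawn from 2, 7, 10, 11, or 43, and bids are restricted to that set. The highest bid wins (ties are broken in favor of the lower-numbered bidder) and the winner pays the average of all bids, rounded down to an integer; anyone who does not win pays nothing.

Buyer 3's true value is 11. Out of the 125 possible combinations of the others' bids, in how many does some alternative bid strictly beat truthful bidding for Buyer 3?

Others bid (2, 2, 2): truth gives 7; bid 7 gives 8 > 7. Violating.
Others bid (2, 2, 7): truth gives 6; bid 7 gives 7 > 6. Violating.
Others bid (7, 7, 7): truth gives 3; bid 10 gives 4 > 3. Violating.
Others bid (2, 2, 10): truth gives 5; no alternative beats it.
Others bid (2, 2, 11): truth gives 5; no alternative beats it.
(Checking all 125 profiles: 3 have a profitable deviation, 122 do not.)

3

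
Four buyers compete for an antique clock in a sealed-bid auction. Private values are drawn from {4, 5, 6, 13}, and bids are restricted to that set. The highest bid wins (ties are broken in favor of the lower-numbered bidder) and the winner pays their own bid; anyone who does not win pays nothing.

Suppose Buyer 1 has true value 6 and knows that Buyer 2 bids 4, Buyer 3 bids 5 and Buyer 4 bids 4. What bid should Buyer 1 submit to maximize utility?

5

Bid 4: loses, pays 0, utility 0.
Bid 5: wins, pays 5, utility 6 - 5 = 1.
Bid 6: wins, pays 6, utility 6 - 6 = 0.
Bid 13: wins, pays 13, utility 6 - 13 = -7.
The best choice is 5 with utility 1.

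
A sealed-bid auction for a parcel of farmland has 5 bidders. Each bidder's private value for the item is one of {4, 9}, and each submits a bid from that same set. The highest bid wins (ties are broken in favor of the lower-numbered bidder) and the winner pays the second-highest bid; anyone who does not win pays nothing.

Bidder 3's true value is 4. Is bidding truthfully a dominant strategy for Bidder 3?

Yes

Check each profile of the others' bids and compare truth against every alternative bid.
Others bid (4, 4, 4, 9): truth gives 0, best alternative gives -5.
Others bid (4, 4, 9, 4): truth gives 0, best alternative gives -5.
Others bid (4, 4, 9, 9): truth gives 0, best alternative gives -5.
Others bid (4, 4, 4, 4): truth gives 0, best alternative gives 0.
Others bid (4, 9, 4, 4): truth gives 0, best alternative gives 0.
Others bid (4, 9, 4, 9): truth gives 0, best alternative gives 0.
(Remaining 10 profiles checked similarly; truth is weakly best in each.)
In every case the truthful bid is at least as good as any alternative, so it is a dominant strategy.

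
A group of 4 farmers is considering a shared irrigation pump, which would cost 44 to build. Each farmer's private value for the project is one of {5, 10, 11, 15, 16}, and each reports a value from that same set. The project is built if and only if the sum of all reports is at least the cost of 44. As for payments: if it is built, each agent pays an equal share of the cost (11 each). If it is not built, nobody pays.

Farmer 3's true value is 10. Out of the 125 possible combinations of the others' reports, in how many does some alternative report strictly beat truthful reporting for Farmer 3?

Others report (5, 15, 15): truth gives -1; report 5 gives 0 > -1. Violating.
Others report (5, 15, 16): truth gives -1; report 5 gives 0 > -1. Violating.
Others report (5, 16, 15): truth gives -1; report 5 gives 0 > -1. Violating.
Others report (5, 16, 16): truth gives -1; report 5 gives 0 > -1. Violating.
Others report (5, 5, 5): truth gives 0; no alternative beats it.
Others report (5, 5, 10): truth gives 0; no alternative beats it.
(Checking all 125 profiles: 36 have a profitable deviation, 89 do not.)

36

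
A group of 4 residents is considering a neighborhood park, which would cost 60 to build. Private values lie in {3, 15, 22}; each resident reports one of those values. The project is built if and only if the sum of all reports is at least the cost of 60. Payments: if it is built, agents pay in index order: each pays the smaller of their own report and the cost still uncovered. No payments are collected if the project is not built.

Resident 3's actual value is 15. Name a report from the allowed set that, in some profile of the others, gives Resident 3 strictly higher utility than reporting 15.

Suppose Resident 1 reports 15, Resident 2 reports 22 and Resident 4 reports 22.
Report 15: project built, pays 15, utility 15 - 15 = 0.
Report 3: project built, pays 3, utility 15 - 3 = 12.
So reporting 3 beats truth here (12 > 0).

3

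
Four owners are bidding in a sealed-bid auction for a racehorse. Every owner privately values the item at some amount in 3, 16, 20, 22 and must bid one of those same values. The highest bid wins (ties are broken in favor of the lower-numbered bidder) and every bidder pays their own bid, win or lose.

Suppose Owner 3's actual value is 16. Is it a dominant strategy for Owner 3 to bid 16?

Consider the case where Owner 1 bids 3, Owner 2 bids 3 and Owner 4 bids 20.
Truthful bid 16: loses but pays 16, utility -16.
Bid 3 instead: loses but pays 3, utility -3.
Since -3 > -16, bidding 3 is strictly better here, so truthful bidding is not dominant.

No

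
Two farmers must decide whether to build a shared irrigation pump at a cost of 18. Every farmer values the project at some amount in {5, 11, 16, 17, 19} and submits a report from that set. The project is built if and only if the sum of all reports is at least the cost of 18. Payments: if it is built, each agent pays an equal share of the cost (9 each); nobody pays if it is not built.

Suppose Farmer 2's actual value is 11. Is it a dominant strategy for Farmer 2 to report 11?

No

Consider the case where Farmer 1 reports 5.
Truthful report 11: project not built, utility 0.
Report 16 instead: project built, pays 9, utility 11 - 9 = 2.
Since 2 > 0, reporting 16 is strictly better here, so truthful reporting is not dominant.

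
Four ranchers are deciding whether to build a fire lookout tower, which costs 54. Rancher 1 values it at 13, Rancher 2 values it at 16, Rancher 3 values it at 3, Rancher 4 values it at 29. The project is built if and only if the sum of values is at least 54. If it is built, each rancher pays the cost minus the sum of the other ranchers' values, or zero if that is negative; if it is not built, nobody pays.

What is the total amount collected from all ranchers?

Total value 61 ≥ cost 54, so it is built.
Rancher 1: others sum to 48; max(0, 54 - 48) = 6.
Rancher 2: others sum to 45; max(0, 54 - 45) = 9.
Rancher 3: others sum to 58; max(0, 54 - 58) = 0.
Rancher 4: others sum to 32; max(0, 54 - 32) = 22.
Total collected = 6 + 9 + 0 + 22 = 37.

37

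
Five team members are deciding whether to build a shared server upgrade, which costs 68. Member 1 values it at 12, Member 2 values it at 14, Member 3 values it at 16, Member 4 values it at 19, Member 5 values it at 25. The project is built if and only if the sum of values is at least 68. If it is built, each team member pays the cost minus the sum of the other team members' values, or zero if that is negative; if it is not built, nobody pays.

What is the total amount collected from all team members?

Total value 86 ≥ cost 68, so it is built.
Member 1: others sum to 74; max(0, 68 - 74) = 0.
Member 2: others sum to 72; max(0, 68 - 72) = 0.
Member 3: others sum to 70; max(0, 68 - 70) = 0.
Member 4: others sum to 67; max(0, 68 - 67) = 1.
Member 5: others sum to 61; max(0, 68 - 61) = 7.
Total collected = 0 + 0 + 0 + 1 + 7 = 8.

8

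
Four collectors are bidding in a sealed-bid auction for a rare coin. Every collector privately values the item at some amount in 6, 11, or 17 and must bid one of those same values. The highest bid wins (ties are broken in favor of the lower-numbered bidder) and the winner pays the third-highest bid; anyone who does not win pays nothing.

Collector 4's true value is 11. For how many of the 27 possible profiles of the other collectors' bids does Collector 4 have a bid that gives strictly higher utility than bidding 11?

Others bid (6, 6, 11): truth gives 0; bid 17 gives 5 > 0. Violating.
Others bid (6, 11, 6): truth gives 0; bid 17 gives 5 > 0. Violating.
Others bid (11, 6, 6): truth gives 0; bid 17 gives 5 > 0. Violating.
Others bid (6, 6, 6): truth gives 5; no alternative beats it.
Others bid (6, 6, 17): truth gives 0; no alternative beats it.
(Checking all 27 profiles: 3 have a profitable deviation, 24 do not.)

3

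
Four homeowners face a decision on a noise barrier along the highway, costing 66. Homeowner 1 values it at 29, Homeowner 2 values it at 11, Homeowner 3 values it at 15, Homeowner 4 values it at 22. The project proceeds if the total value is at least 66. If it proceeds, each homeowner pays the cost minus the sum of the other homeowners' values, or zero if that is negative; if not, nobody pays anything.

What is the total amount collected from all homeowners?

Total value 77 ≥ cost 66, so it is built.
Homeowner 1: others sum to 48; max(0, 66 - 48) = 18.
Homeowner 2: others sum to 66; max(0, 66 - 66) = 0.
Homeowner 3: others sum to 62; max(0, 66 - 62) = 4.
Homeowner 4: others sum to 55; max(0, 66 - 55) = 11.
Total collected = 18 + 0 + 4 + 11 = 33.

33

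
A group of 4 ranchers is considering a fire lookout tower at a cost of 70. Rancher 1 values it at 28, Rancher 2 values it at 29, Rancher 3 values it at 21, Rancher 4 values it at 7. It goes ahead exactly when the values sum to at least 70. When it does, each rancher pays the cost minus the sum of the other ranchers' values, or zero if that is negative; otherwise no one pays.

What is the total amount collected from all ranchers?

33

Total value 85 ≥ cost 70, so it is built.
Rancher 1: others sum to 57; max(0, 70 - 57) = 13.
Rancher 2: others sum to 56; max(0, 70 - 56) = 14.
Rancher 3: others sum to 64; max(0, 70 - 64) = 6.
Rancher 4: others sum to 78; max(0, 70 - 78) = 0.
Total collected = 13 + 14 + 6 + 0 = 33.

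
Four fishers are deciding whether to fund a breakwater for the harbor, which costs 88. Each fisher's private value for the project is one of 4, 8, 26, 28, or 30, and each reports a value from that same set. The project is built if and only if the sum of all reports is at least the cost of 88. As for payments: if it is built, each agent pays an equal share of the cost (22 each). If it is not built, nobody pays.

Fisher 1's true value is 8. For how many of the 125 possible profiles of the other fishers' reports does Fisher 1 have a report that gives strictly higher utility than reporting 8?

Others report (26, 26, 28): truth gives -14; report 4 gives 0 > -14. Violating.
Others report (26, 26, 30): truth gives -14; report 4 gives 0 > -14. Violating.
Others report (26, 28, 26): truth gives -14; report 4 gives 0 > -14. Violating.
Others report (26, 28, 28): truth gives -14; report 4 gives 0 > -14. Violating.
Others report (4, 4, 4): truth gives 0; no alternative beats it.
Others report (4, 4, 8): truth gives 0; no alternative beats it.
(Checking all 125 profiles: 9 have a profitable deviation, 116 do not.)

9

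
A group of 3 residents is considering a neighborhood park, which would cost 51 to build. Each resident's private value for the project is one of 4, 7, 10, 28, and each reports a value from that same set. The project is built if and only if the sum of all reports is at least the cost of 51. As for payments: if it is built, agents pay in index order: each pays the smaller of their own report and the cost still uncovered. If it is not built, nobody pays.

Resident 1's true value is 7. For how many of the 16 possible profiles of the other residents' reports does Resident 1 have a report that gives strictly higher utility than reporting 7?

1

Others report (28, 28): truth gives 0; report 4 gives 3 > 0. Violating.
Others report (4, 4): truth gives 0; no alternative beats it.
Others report (4, 7): truth gives 0; no alternative beats it.
(Checking all 16 profiles: 1 has a profitable deviation, 15 do not.)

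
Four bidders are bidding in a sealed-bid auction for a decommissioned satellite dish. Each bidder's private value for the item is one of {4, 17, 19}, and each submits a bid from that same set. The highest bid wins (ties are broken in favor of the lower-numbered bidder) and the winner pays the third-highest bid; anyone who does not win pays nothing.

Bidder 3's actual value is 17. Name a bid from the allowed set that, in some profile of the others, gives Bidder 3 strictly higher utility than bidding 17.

Suppose Bidder 1 bids 4, Bidder 2 bids 4 and Bidder 4 bids 19.
Bid 17: loses, pays 0, utility 0.
Bid 19: wins, pays 4, utility 17 - 4 = 13.
So bidding 19 beats truth here (13 > 0).

19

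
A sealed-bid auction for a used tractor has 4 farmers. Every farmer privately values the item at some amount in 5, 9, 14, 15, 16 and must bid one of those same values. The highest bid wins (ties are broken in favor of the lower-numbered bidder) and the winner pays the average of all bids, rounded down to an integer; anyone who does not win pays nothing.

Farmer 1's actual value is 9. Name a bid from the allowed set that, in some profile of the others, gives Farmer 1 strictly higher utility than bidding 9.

Suppose Farmer 2 bids 5, Farmer 3 bids 5 and Farmer 4 bids 5.
Bid 9: wins, pays 6, utility 9 - 6 = 3.
Bid 5: wins, pays 5, utility 9 - 5 = 4.
So bidding 5 beats truth here (4 > 3).

5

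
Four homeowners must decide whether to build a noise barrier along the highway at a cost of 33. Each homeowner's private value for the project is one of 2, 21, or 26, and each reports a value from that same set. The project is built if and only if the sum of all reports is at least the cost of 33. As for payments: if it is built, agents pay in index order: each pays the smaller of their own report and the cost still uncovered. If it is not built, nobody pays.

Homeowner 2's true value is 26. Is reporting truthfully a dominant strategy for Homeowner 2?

Consider the case where Homeowner 1 reports 2, Homeowner 3 reports 2 and Homeowner 4 reports 21.
Truthful report 26: project built, pays 26, utility 26 - 26 = 0.
Report 21 instead: project built, pays 21, utility 26 - 21 = 5.
Since 5 > 0, reporting 21 is strictly better here, so truthful reporting is not dominant.

No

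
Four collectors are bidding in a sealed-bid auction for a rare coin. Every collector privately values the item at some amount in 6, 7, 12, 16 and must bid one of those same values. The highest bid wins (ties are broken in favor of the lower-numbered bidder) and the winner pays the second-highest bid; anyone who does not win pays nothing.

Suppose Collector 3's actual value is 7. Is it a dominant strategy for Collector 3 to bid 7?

Yes

Check each profile of the others' bids and compare truth against every alternative bid.
Others bid (6, 6, 6): truth gives 1, best alternative gives 1.
Others bid (6, 6, 7): truth gives 0, best alternative gives 0.
Others bid (6, 6, 12): truth gives 0, best alternative gives 0.
Others bid (6, 6, 16): truth gives 0, best alternative gives 0.
Others bid (6, 7, 6): truth gives 0, best alternative gives 0.
Others bid (6, 7, 7): truth gives 0, best alternative gives 0.
(Remaining 58 profiles checked similarly; truth is weakly best in each.)
In every case the truthful bid is at least as good as any alternative, so it is a dominant strategy.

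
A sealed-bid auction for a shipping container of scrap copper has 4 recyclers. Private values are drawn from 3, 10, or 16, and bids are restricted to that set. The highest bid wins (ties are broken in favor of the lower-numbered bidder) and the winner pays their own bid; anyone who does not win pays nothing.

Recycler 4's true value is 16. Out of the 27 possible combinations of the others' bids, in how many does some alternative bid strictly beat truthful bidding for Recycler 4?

Others bid (3, 3, 3): truth gives 0; bid 10 gives 6 > 0. Violating.
Others bid (3, 3, 10): truth gives 0; no alternative beats it.
Others bid (3, 3, 16): truth gives 0; no alternative beats it.
(Checking all 27 profiles: 1 has a profitable deviation, 26 do not.)

1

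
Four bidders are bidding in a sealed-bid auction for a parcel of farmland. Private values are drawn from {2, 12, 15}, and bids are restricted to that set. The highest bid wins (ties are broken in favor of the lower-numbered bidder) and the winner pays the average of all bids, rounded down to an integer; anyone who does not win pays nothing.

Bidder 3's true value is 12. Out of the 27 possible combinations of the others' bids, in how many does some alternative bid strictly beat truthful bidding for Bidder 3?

Others bid (2, 2, 15): truth gives 0; bid 15 gives 4 > 0. Violating.
Others bid (2, 12, 2): truth gives 0; bid 15 gives 5 > 0. Violating.
Others bid (2, 12, 12): truth gives 0; bid 15 gives 2 > 0. Violating.
Others bid (2, 12, 15): truth gives 0; bid 15 gives 1 > 0. Violating.
Others bid (2, 2, 2): truth gives 8; no alternative beats it.
Others bid (2, 2, 12): truth gives 5; no alternative beats it.
(Checking all 27 profiles: 8 have a profitable deviation, 19 do not.)

8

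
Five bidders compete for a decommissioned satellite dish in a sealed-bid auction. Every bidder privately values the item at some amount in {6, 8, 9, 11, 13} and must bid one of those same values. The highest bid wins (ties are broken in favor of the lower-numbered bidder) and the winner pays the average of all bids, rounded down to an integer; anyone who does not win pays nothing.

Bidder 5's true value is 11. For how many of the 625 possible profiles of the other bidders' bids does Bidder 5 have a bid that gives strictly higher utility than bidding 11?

175

Others bid (6, 6, 6, 6): truth gives 4; bid 8 gives 5 > 4. Violating.
Others bid (6, 6, 6, 11): truth gives 0; bid 13 gives 3 > 0. Violating.
Others bid (6, 6, 8, 11): truth gives 0; bid 13 gives 3 > 0. Violating.
Others bid (6, 6, 9, 11): truth gives 0; bid 13 gives 2 > 0. Violating.
Others bid (6, 6, 6, 8): truth gives 4; no alternative beats it.
Others bid (6, 6, 6, 9): truth gives 4; no alternative beats it.
(Checking all 625 profiles: 175 have a profitable deviation, 450 do not.)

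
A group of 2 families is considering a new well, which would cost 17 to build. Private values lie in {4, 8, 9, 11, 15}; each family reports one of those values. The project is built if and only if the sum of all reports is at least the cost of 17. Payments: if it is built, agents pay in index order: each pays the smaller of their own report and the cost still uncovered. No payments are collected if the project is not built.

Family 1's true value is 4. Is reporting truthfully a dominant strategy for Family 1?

Check each profile of the others' reports and compare truth against every alternative report.
Others report (9): truth gives 0, best alternative gives -4.
Others report (11): truth gives 0, best alternative gives -4.
Others report (15): truth gives 0, best alternative gives -4.
Others report (4): truth gives 0, best alternative gives 0.
Others report (8): truth gives 0, best alternative gives 0.
In every case the truthful report is at least as good as any alternative, so it is a dominant strategy.

Yes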